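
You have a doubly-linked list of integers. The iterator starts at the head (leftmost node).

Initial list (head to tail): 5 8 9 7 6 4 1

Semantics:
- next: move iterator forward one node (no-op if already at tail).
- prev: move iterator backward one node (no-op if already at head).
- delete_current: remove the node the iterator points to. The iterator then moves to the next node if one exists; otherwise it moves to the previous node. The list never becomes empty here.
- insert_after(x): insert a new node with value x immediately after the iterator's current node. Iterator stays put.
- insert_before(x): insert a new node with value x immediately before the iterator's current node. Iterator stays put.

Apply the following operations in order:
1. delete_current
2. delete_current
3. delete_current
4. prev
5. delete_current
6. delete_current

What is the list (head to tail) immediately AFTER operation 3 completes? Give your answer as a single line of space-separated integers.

Answer: 7 6 4 1

Derivation:
After 1 (delete_current): list=[8, 9, 7, 6, 4, 1] cursor@8
After 2 (delete_current): list=[9, 7, 6, 4, 1] cursor@9
After 3 (delete_current): list=[7, 6, 4, 1] cursor@7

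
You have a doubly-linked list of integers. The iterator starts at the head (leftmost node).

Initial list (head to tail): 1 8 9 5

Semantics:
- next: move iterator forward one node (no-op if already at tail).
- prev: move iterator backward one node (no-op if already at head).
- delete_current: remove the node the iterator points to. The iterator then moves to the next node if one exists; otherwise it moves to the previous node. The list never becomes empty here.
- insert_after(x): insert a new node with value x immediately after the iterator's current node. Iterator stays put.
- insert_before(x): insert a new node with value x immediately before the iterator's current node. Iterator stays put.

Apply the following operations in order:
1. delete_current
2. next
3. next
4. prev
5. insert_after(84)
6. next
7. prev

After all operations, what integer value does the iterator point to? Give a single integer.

After 1 (delete_current): list=[8, 9, 5] cursor@8
After 2 (next): list=[8, 9, 5] cursor@9
After 3 (next): list=[8, 9, 5] cursor@5
After 4 (prev): list=[8, 9, 5] cursor@9
After 5 (insert_after(84)): list=[8, 9, 84, 5] cursor@9
After 6 (next): list=[8, 9, 84, 5] cursor@84
After 7 (prev): list=[8, 9, 84, 5] cursor@9

Answer: 9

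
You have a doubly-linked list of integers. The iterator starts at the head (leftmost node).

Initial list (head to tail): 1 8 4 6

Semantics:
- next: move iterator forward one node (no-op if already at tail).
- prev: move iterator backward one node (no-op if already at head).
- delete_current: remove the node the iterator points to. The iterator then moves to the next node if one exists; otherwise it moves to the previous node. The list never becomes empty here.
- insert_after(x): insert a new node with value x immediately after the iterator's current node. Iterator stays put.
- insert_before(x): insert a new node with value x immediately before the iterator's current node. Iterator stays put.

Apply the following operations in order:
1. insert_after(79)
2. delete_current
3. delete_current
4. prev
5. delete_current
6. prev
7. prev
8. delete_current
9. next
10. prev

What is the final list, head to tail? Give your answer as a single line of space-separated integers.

Answer: 6

Derivation:
After 1 (insert_after(79)): list=[1, 79, 8, 4, 6] cursor@1
After 2 (delete_current): list=[79, 8, 4, 6] cursor@79
After 3 (delete_current): list=[8, 4, 6] cursor@8
After 4 (prev): list=[8, 4, 6] cursor@8
After 5 (delete_current): list=[4, 6] cursor@4
After 6 (prev): list=[4, 6] cursor@4
After 7 (prev): list=[4, 6] cursor@4
After 8 (delete_current): list=[6] cursor@6
After 9 (next): list=[6] cursor@6
After 10 (prev): list=[6] cursor@6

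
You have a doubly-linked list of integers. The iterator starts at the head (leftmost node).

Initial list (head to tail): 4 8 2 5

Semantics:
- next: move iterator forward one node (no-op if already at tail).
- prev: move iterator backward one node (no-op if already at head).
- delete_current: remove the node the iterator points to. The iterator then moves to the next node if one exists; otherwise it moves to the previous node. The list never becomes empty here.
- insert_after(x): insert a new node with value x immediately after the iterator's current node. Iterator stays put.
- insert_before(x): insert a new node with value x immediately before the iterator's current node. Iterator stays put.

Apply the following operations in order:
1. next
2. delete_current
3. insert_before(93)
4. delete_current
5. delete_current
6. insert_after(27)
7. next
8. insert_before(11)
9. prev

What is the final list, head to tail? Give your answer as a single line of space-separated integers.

Answer: 4 93 11 27

Derivation:
After 1 (next): list=[4, 8, 2, 5] cursor@8
After 2 (delete_current): list=[4, 2, 5] cursor@2
After 3 (insert_before(93)): list=[4, 93, 2, 5] cursor@2
After 4 (delete_current): list=[4, 93, 5] cursor@5
After 5 (delete_current): list=[4, 93] cursor@93
After 6 (insert_after(27)): list=[4, 93, 27] cursor@93
After 7 (next): list=[4, 93, 27] cursor@27
After 8 (insert_before(11)): list=[4, 93, 11, 27] cursor@27
After 9 (prev): list=[4, 93, 11, 27] cursor@11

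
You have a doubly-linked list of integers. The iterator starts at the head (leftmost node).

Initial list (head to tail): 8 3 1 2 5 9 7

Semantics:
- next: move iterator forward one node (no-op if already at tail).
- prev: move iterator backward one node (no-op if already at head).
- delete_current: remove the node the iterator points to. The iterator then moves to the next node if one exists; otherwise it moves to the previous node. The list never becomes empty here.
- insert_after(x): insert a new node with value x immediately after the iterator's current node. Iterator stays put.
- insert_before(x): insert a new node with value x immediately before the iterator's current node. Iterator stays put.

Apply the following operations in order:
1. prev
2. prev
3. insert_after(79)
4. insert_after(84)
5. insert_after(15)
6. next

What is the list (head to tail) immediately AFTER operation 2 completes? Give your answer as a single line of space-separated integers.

Answer: 8 3 1 2 5 9 7

Derivation:
After 1 (prev): list=[8, 3, 1, 2, 5, 9, 7] cursor@8
After 2 (prev): list=[8, 3, 1, 2, 5, 9, 7] cursor@8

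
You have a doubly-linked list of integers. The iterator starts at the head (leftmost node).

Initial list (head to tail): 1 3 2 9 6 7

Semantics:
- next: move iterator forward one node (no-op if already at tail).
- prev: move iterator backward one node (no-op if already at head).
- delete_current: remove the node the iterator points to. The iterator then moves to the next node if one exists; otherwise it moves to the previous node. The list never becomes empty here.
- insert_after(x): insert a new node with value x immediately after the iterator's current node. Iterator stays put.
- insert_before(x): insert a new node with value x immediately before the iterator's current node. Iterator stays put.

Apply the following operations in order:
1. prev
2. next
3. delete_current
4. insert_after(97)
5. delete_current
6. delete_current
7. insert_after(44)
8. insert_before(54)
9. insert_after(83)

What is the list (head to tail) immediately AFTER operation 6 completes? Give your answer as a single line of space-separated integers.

Answer: 1 9 6 7

Derivation:
After 1 (prev): list=[1, 3, 2, 9, 6, 7] cursor@1
After 2 (next): list=[1, 3, 2, 9, 6, 7] cursor@3
After 3 (delete_current): list=[1, 2, 9, 6, 7] cursor@2
After 4 (insert_after(97)): list=[1, 2, 97, 9, 6, 7] cursor@2
After 5 (delete_current): list=[1, 97, 9, 6, 7] cursor@97
After 6 (delete_current): list=[1, 9, 6, 7] cursor@9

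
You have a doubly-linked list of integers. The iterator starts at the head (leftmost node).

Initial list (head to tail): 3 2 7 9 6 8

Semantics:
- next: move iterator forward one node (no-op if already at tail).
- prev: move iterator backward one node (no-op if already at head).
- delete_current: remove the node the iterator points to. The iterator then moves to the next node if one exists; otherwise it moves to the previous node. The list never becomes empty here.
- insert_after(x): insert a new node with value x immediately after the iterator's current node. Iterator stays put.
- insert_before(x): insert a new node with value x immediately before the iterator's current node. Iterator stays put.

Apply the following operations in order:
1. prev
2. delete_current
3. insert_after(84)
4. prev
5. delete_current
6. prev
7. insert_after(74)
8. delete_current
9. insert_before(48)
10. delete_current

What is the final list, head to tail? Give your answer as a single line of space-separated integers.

After 1 (prev): list=[3, 2, 7, 9, 6, 8] cursor@3
After 2 (delete_current): list=[2, 7, 9, 6, 8] cursor@2
After 3 (insert_after(84)): list=[2, 84, 7, 9, 6, 8] cursor@2
After 4 (prev): list=[2, 84, 7, 9, 6, 8] cursor@2
After 5 (delete_current): list=[84, 7, 9, 6, 8] cursor@84
After 6 (prev): list=[84, 7, 9, 6, 8] cursor@84
After 7 (insert_after(74)): list=[84, 74, 7, 9, 6, 8] cursor@84
After 8 (delete_current): list=[74, 7, 9, 6, 8] cursor@74
After 9 (insert_before(48)): list=[48, 74, 7, 9, 6, 8] cursor@74
After 10 (delete_current): list=[48, 7, 9, 6, 8] cursor@7

Answer: 48 7 9 6 8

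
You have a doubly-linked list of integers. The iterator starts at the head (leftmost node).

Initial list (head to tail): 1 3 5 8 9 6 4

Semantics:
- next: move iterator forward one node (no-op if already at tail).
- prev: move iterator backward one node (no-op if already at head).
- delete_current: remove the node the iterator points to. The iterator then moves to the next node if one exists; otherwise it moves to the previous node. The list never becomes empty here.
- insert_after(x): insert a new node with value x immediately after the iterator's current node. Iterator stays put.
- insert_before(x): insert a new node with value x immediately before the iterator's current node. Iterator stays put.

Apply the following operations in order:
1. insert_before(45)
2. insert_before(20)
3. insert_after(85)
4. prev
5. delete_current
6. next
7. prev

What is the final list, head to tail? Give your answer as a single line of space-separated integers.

Answer: 45 1 85 3 5 8 9 6 4

Derivation:
After 1 (insert_before(45)): list=[45, 1, 3, 5, 8, 9, 6, 4] cursor@1
After 2 (insert_before(20)): list=[45, 20, 1, 3, 5, 8, 9, 6, 4] cursor@1
After 3 (insert_after(85)): list=[45, 20, 1, 85, 3, 5, 8, 9, 6, 4] cursor@1
After 4 (prev): list=[45, 20, 1, 85, 3, 5, 8, 9, 6, 4] cursor@20
After 5 (delete_current): list=[45, 1, 85, 3, 5, 8, 9, 6, 4] cursor@1
After 6 (next): list=[45, 1, 85, 3, 5, 8, 9, 6, 4] cursor@85
After 7 (prev): list=[45, 1, 85, 3, 5, 8, 9, 6, 4] cursor@1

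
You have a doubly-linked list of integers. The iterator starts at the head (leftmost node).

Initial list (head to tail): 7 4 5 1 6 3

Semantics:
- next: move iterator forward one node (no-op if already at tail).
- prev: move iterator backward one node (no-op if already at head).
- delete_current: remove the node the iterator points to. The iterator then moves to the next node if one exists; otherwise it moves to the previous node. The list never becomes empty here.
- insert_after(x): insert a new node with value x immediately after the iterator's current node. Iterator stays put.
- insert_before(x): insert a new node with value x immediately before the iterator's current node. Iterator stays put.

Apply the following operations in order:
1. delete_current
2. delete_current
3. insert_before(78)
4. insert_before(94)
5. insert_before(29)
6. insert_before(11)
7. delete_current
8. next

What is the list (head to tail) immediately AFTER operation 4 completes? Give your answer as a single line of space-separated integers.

After 1 (delete_current): list=[4, 5, 1, 6, 3] cursor@4
After 2 (delete_current): list=[5, 1, 6, 3] cursor@5
After 3 (insert_before(78)): list=[78, 5, 1, 6, 3] cursor@5
After 4 (insert_before(94)): list=[78, 94, 5, 1, 6, 3] cursor@5

Answer: 78 94 5 1 6 3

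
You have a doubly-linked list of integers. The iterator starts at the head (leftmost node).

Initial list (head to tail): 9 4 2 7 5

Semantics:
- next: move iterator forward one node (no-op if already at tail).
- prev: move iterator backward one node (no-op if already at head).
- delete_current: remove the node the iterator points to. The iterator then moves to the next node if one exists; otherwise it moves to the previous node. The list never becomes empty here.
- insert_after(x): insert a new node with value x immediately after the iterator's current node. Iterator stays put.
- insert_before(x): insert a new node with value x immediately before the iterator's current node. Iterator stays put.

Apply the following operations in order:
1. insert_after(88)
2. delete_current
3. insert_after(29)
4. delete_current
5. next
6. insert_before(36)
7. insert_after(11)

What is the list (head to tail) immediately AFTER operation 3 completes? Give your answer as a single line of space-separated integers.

After 1 (insert_after(88)): list=[9, 88, 4, 2, 7, 5] cursor@9
After 2 (delete_current): list=[88, 4, 2, 7, 5] cursor@88
After 3 (insert_after(29)): list=[88, 29, 4, 2, 7, 5] cursor@88

Answer: 88 29 4 2 7 5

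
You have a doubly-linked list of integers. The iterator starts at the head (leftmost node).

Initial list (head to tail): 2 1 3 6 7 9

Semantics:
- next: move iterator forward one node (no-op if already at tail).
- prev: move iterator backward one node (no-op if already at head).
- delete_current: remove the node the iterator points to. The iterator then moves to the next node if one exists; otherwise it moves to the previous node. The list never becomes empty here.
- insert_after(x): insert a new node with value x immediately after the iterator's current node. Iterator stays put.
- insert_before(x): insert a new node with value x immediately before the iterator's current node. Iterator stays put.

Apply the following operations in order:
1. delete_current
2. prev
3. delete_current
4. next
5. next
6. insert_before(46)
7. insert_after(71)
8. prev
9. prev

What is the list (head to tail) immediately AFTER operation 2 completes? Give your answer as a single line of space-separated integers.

Answer: 1 3 6 7 9

Derivation:
After 1 (delete_current): list=[1, 3, 6, 7, 9] cursor@1
After 2 (prev): list=[1, 3, 6, 7, 9] cursor@1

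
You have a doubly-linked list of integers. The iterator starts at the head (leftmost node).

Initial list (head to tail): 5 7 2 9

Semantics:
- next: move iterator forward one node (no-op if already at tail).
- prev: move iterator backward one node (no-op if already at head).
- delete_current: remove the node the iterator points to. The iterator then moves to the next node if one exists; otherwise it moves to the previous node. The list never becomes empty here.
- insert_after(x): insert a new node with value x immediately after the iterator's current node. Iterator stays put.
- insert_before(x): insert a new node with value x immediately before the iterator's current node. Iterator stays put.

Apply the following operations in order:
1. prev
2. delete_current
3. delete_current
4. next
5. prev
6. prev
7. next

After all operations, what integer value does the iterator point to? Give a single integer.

Answer: 9

Derivation:
After 1 (prev): list=[5, 7, 2, 9] cursor@5
After 2 (delete_current): list=[7, 2, 9] cursor@7
After 3 (delete_current): list=[2, 9] cursor@2
After 4 (next): list=[2, 9] cursor@9
After 5 (prev): list=[2, 9] cursor@2
After 6 (prev): list=[2, 9] cursor@2
After 7 (next): list=[2, 9] cursor@9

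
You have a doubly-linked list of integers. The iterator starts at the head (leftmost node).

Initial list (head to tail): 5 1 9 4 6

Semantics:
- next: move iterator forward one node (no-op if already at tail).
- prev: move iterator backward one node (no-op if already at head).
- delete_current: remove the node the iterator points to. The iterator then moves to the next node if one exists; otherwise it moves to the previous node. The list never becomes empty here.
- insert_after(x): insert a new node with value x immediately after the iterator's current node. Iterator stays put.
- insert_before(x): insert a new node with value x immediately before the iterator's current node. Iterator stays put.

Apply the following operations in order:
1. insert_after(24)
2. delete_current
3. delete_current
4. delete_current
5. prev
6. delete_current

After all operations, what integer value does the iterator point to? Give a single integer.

Answer: 4

Derivation:
After 1 (insert_after(24)): list=[5, 24, 1, 9, 4, 6] cursor@5
After 2 (delete_current): list=[24, 1, 9, 4, 6] cursor@24
After 3 (delete_current): list=[1, 9, 4, 6] cursor@1
After 4 (delete_current): list=[9, 4, 6] cursor@9
After 5 (prev): list=[9, 4, 6] cursor@9
After 6 (delete_current): list=[4, 6] cursor@4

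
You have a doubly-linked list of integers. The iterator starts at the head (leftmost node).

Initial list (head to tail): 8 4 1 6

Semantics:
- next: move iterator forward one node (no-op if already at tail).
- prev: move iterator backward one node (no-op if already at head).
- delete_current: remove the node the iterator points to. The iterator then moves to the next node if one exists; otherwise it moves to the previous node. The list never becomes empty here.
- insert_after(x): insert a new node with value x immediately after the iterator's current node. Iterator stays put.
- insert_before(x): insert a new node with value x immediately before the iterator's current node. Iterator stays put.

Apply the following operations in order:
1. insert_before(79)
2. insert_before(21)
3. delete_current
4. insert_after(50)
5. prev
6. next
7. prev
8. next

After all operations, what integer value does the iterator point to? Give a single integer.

Answer: 4

Derivation:
After 1 (insert_before(79)): list=[79, 8, 4, 1, 6] cursor@8
After 2 (insert_before(21)): list=[79, 21, 8, 4, 1, 6] cursor@8
After 3 (delete_current): list=[79, 21, 4, 1, 6] cursor@4
After 4 (insert_after(50)): list=[79, 21, 4, 50, 1, 6] cursor@4
After 5 (prev): list=[79, 21, 4, 50, 1, 6] cursor@21
After 6 (next): list=[79, 21, 4, 50, 1, 6] cursor@4
After 7 (prev): list=[79, 21, 4, 50, 1, 6] cursor@21
After 8 (next): list=[79, 21, 4, 50, 1, 6] cursor@4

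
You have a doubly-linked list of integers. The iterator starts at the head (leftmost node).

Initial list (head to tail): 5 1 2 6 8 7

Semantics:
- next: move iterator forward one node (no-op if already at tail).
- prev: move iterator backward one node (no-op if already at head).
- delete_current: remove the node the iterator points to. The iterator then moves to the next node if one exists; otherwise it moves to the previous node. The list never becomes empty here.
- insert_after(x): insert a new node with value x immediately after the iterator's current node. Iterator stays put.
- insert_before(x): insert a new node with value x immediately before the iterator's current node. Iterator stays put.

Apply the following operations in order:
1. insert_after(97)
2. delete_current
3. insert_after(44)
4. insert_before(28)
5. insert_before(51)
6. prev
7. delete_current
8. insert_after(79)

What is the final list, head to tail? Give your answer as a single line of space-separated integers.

Answer: 28 97 79 44 1 2 6 8 7

Derivation:
After 1 (insert_after(97)): list=[5, 97, 1, 2, 6, 8, 7] cursor@5
After 2 (delete_current): list=[97, 1, 2, 6, 8, 7] cursor@97
After 3 (insert_after(44)): list=[97, 44, 1, 2, 6, 8, 7] cursor@97
After 4 (insert_before(28)): list=[28, 97, 44, 1, 2, 6, 8, 7] cursor@97
After 5 (insert_before(51)): list=[28, 51, 97, 44, 1, 2, 6, 8, 7] cursor@97
After 6 (prev): list=[28, 51, 97, 44, 1, 2, 6, 8, 7] cursor@51
After 7 (delete_current): list=[28, 97, 44, 1, 2, 6, 8, 7] cursor@97
After 8 (insert_after(79)): list=[28, 97, 79, 44, 1, 2, 6, 8, 7] cursor@97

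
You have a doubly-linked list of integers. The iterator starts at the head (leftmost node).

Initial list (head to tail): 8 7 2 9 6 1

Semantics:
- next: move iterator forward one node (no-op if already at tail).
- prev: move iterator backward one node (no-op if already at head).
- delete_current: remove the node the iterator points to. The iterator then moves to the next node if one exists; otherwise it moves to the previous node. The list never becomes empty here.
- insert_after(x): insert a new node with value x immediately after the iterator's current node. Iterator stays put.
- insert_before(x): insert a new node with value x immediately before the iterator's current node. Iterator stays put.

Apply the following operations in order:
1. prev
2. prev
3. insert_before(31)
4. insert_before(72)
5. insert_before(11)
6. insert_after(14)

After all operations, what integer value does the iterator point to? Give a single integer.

After 1 (prev): list=[8, 7, 2, 9, 6, 1] cursor@8
After 2 (prev): list=[8, 7, 2, 9, 6, 1] cursor@8
After 3 (insert_before(31)): list=[31, 8, 7, 2, 9, 6, 1] cursor@8
After 4 (insert_before(72)): list=[31, 72, 8, 7, 2, 9, 6, 1] cursor@8
After 5 (insert_before(11)): list=[31, 72, 11, 8, 7, 2, 9, 6, 1] cursor@8
After 6 (insert_after(14)): list=[31, 72, 11, 8, 14, 7, 2, 9, 6, 1] cursor@8

Answer: 8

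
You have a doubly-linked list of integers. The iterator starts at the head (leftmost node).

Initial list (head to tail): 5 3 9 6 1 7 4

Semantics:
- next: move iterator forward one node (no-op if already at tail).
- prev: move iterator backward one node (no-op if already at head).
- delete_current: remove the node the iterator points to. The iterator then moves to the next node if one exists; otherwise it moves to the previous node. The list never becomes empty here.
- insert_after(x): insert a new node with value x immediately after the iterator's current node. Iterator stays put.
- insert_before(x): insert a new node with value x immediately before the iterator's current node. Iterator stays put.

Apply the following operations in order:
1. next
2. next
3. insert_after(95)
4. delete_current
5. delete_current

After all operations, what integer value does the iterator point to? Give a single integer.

Answer: 6

Derivation:
After 1 (next): list=[5, 3, 9, 6, 1, 7, 4] cursor@3
After 2 (next): list=[5, 3, 9, 6, 1, 7, 4] cursor@9
After 3 (insert_after(95)): list=[5, 3, 9, 95, 6, 1, 7, 4] cursor@9
After 4 (delete_current): list=[5, 3, 95, 6, 1, 7, 4] cursor@95
After 5 (delete_current): list=[5, 3, 6, 1, 7, 4] cursor@6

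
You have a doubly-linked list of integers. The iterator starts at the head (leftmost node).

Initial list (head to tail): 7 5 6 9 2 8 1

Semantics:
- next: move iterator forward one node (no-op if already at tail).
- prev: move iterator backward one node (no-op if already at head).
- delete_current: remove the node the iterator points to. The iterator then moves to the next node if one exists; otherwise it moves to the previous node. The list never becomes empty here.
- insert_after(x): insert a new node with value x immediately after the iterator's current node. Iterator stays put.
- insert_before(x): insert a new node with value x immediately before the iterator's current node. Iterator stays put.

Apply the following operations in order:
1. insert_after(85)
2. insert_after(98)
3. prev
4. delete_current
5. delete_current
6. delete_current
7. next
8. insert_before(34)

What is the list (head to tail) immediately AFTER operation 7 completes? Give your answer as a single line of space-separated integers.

After 1 (insert_after(85)): list=[7, 85, 5, 6, 9, 2, 8, 1] cursor@7
After 2 (insert_after(98)): list=[7, 98, 85, 5, 6, 9, 2, 8, 1] cursor@7
After 3 (prev): list=[7, 98, 85, 5, 6, 9, 2, 8, 1] cursor@7
After 4 (delete_current): list=[98, 85, 5, 6, 9, 2, 8, 1] cursor@98
After 5 (delete_current): list=[85, 5, 6, 9, 2, 8, 1] cursor@85
After 6 (delete_current): list=[5, 6, 9, 2, 8, 1] cursor@5
After 7 (next): list=[5, 6, 9, 2, 8, 1] cursor@6

Answer: 5 6 9 2 8 1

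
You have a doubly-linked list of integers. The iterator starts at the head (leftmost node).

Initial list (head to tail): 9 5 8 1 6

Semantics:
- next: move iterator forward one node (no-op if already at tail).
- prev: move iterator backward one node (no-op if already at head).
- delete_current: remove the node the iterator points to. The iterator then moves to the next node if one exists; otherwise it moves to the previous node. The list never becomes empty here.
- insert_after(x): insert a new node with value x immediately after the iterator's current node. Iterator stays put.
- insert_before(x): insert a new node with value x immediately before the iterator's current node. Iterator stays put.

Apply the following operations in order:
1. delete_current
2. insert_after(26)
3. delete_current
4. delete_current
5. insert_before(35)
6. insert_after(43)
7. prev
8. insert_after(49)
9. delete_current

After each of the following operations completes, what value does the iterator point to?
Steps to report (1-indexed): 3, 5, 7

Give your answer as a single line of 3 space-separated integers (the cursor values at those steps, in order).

Answer: 26 8 35

Derivation:
After 1 (delete_current): list=[5, 8, 1, 6] cursor@5
After 2 (insert_after(26)): list=[5, 26, 8, 1, 6] cursor@5
After 3 (delete_current): list=[26, 8, 1, 6] cursor@26
After 4 (delete_current): list=[8, 1, 6] cursor@8
After 5 (insert_before(35)): list=[35, 8, 1, 6] cursor@8
After 6 (insert_after(43)): list=[35, 8, 43, 1, 6] cursor@8
After 7 (prev): list=[35, 8, 43, 1, 6] cursor@35
After 8 (insert_after(49)): list=[35, 49, 8, 43, 1, 6] cursor@35
After 9 (delete_current): list=[49, 8, 43, 1, 6] cursor@49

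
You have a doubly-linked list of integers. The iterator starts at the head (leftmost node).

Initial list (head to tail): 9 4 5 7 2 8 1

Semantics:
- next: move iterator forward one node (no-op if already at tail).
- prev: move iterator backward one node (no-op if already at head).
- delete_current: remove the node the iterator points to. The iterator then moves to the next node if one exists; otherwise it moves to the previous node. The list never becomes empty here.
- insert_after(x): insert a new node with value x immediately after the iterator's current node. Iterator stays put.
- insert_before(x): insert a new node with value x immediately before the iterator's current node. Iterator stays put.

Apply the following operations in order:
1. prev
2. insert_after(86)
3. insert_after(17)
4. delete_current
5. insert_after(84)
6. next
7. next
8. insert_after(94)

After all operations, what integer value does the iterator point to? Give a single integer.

After 1 (prev): list=[9, 4, 5, 7, 2, 8, 1] cursor@9
After 2 (insert_after(86)): list=[9, 86, 4, 5, 7, 2, 8, 1] cursor@9
After 3 (insert_after(17)): list=[9, 17, 86, 4, 5, 7, 2, 8, 1] cursor@9
After 4 (delete_current): list=[17, 86, 4, 5, 7, 2, 8, 1] cursor@17
After 5 (insert_after(84)): list=[17, 84, 86, 4, 5, 7, 2, 8, 1] cursor@17
After 6 (next): list=[17, 84, 86, 4, 5, 7, 2, 8, 1] cursor@84
After 7 (next): list=[17, 84, 86, 4, 5, 7, 2, 8, 1] cursor@86
After 8 (insert_after(94)): list=[17, 84, 86, 94, 4, 5, 7, 2, 8, 1] cursor@86

Answer: 86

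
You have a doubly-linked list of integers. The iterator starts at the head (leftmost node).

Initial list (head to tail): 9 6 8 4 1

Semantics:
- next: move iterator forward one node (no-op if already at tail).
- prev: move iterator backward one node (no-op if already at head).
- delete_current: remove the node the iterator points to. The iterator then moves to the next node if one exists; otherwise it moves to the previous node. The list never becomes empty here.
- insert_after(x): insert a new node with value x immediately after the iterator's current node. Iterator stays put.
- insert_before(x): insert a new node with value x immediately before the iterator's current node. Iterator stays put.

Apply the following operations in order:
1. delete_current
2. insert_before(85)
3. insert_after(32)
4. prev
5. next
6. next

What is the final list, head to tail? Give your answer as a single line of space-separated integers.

Answer: 85 6 32 8 4 1

Derivation:
After 1 (delete_current): list=[6, 8, 4, 1] cursor@6
After 2 (insert_before(85)): list=[85, 6, 8, 4, 1] cursor@6
After 3 (insert_after(32)): list=[85, 6, 32, 8, 4, 1] cursor@6
After 4 (prev): list=[85, 6, 32, 8, 4, 1] cursor@85
After 5 (next): list=[85, 6, 32, 8, 4, 1] cursor@6
After 6 (next): list=[85, 6, 32, 8, 4, 1] cursor@32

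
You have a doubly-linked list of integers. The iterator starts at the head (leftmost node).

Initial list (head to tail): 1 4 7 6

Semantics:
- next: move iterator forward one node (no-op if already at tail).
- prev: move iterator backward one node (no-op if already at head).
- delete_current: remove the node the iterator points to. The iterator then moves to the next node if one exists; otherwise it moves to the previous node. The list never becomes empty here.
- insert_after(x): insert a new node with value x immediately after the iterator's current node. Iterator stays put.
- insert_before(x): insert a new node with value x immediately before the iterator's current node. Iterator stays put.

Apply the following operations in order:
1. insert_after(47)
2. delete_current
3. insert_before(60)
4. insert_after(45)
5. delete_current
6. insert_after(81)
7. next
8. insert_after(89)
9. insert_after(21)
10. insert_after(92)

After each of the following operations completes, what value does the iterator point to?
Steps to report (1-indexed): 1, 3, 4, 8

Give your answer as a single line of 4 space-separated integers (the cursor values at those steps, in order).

After 1 (insert_after(47)): list=[1, 47, 4, 7, 6] cursor@1
After 2 (delete_current): list=[47, 4, 7, 6] cursor@47
After 3 (insert_before(60)): list=[60, 47, 4, 7, 6] cursor@47
After 4 (insert_after(45)): list=[60, 47, 45, 4, 7, 6] cursor@47
After 5 (delete_current): list=[60, 45, 4, 7, 6] cursor@45
After 6 (insert_after(81)): list=[60, 45, 81, 4, 7, 6] cursor@45
After 7 (next): list=[60, 45, 81, 4, 7, 6] cursor@81
After 8 (insert_after(89)): list=[60, 45, 81, 89, 4, 7, 6] cursor@81
After 9 (insert_after(21)): list=[60, 45, 81, 21, 89, 4, 7, 6] cursor@81
After 10 (insert_after(92)): list=[60, 45, 81, 92, 21, 89, 4, 7, 6] cursor@81

Answer: 1 47 47 81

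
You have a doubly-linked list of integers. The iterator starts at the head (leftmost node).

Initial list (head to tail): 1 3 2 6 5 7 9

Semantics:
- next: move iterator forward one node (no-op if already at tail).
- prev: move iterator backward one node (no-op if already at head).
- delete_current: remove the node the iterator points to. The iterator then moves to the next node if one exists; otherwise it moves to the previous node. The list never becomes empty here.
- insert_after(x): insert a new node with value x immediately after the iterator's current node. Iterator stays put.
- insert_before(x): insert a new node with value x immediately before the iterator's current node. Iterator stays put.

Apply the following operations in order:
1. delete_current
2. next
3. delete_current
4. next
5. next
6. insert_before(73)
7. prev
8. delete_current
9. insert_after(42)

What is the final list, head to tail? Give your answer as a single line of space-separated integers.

Answer: 3 6 5 7 42 9

Derivation:
After 1 (delete_current): list=[3, 2, 6, 5, 7, 9] cursor@3
After 2 (next): list=[3, 2, 6, 5, 7, 9] cursor@2
After 3 (delete_current): list=[3, 6, 5, 7, 9] cursor@6
After 4 (next): list=[3, 6, 5, 7, 9] cursor@5
After 5 (next): list=[3, 6, 5, 7, 9] cursor@7
After 6 (insert_before(73)): list=[3, 6, 5, 73, 7, 9] cursor@7
After 7 (prev): list=[3, 6, 5, 73, 7, 9] cursor@73
After 8 (delete_current): list=[3, 6, 5, 7, 9] cursor@7
After 9 (insert_after(42)): list=[3, 6, 5, 7, 42, 9] cursor@7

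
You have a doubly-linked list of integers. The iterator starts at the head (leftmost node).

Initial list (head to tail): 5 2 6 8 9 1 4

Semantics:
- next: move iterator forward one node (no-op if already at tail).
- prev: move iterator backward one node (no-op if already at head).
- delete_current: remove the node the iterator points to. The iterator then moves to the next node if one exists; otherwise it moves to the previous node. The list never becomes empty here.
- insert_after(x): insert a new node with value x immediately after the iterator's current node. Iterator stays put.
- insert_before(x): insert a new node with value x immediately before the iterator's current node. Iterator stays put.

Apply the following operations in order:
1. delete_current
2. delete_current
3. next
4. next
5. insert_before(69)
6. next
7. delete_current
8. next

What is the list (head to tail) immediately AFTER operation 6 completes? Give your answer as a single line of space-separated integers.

Answer: 6 8 69 9 1 4

Derivation:
After 1 (delete_current): list=[2, 6, 8, 9, 1, 4] cursor@2
After 2 (delete_current): list=[6, 8, 9, 1, 4] cursor@6
After 3 (next): list=[6, 8, 9, 1, 4] cursor@8
After 4 (next): list=[6, 8, 9, 1, 4] cursor@9
After 5 (insert_before(69)): list=[6, 8, 69, 9, 1, 4] cursor@9
After 6 (next): list=[6, 8, 69, 9, 1, 4] cursor@1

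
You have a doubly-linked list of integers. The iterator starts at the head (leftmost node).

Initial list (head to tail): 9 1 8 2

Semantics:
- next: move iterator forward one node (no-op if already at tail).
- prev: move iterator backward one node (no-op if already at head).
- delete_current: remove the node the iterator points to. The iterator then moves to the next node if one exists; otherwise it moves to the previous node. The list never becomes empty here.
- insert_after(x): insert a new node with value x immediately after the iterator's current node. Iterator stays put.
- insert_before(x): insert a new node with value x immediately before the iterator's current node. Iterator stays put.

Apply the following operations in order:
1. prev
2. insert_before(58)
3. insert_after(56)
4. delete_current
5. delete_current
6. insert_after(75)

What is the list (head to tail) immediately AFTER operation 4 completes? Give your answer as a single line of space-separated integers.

Answer: 58 56 1 8 2

Derivation:
After 1 (prev): list=[9, 1, 8, 2] cursor@9
After 2 (insert_before(58)): list=[58, 9, 1, 8, 2] cursor@9
After 3 (insert_after(56)): list=[58, 9, 56, 1, 8, 2] cursor@9
After 4 (delete_current): list=[58, 56, 1, 8, 2] cursor@56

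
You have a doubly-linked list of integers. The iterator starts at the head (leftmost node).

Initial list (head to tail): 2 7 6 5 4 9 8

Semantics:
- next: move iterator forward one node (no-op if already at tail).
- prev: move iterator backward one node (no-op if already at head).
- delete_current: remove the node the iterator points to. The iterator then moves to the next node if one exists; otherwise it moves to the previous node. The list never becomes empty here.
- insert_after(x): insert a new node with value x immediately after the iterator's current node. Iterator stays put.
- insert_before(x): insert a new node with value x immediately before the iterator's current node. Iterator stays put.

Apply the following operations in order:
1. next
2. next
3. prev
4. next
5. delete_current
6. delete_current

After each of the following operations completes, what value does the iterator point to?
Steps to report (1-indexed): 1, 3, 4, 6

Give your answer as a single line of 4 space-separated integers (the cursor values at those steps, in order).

After 1 (next): list=[2, 7, 6, 5, 4, 9, 8] cursor@7
After 2 (next): list=[2, 7, 6, 5, 4, 9, 8] cursor@6
After 3 (prev): list=[2, 7, 6, 5, 4, 9, 8] cursor@7
After 4 (next): list=[2, 7, 6, 5, 4, 9, 8] cursor@6
After 5 (delete_current): list=[2, 7, 5, 4, 9, 8] cursor@5
After 6 (delete_current): list=[2, 7, 4, 9, 8] cursor@4

Answer: 7 7 6 4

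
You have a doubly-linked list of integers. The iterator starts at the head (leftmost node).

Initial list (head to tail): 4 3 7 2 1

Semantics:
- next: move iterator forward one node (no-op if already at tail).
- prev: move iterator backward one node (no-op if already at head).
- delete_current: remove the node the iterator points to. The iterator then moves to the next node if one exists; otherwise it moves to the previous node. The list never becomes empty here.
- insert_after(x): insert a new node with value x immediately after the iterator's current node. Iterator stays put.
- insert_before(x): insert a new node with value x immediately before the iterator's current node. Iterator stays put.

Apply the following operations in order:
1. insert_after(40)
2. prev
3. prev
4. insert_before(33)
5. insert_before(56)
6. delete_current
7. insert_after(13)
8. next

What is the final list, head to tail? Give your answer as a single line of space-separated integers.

Answer: 33 56 40 13 3 7 2 1

Derivation:
After 1 (insert_after(40)): list=[4, 40, 3, 7, 2, 1] cursor@4
After 2 (prev): list=[4, 40, 3, 7, 2, 1] cursor@4
After 3 (prev): list=[4, 40, 3, 7, 2, 1] cursor@4
After 4 (insert_before(33)): list=[33, 4, 40, 3, 7, 2, 1] cursor@4
After 5 (insert_before(56)): list=[33, 56, 4, 40, 3, 7, 2, 1] cursor@4
After 6 (delete_current): list=[33, 56, 40, 3, 7, 2, 1] cursor@40
After 7 (insert_after(13)): list=[33, 56, 40, 13, 3, 7, 2, 1] cursor@40
After 8 (next): list=[33, 56, 40, 13, 3, 7, 2, 1] cursor@13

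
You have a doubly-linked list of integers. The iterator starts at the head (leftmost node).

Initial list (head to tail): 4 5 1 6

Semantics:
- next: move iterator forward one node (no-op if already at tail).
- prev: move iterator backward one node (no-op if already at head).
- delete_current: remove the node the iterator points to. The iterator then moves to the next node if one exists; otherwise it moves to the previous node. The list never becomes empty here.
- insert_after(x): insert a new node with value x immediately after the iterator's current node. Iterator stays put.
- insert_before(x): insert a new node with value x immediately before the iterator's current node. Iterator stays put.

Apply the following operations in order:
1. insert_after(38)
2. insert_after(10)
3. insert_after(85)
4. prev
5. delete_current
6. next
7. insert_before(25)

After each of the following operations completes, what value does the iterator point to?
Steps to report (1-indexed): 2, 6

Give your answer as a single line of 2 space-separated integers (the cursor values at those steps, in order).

After 1 (insert_after(38)): list=[4, 38, 5, 1, 6] cursor@4
After 2 (insert_after(10)): list=[4, 10, 38, 5, 1, 6] cursor@4
After 3 (insert_after(85)): list=[4, 85, 10, 38, 5, 1, 6] cursor@4
After 4 (prev): list=[4, 85, 10, 38, 5, 1, 6] cursor@4
After 5 (delete_current): list=[85, 10, 38, 5, 1, 6] cursor@85
After 6 (next): list=[85, 10, 38, 5, 1, 6] cursor@10
After 7 (insert_before(25)): list=[85, 25, 10, 38, 5, 1, 6] cursor@10

Answer: 4 10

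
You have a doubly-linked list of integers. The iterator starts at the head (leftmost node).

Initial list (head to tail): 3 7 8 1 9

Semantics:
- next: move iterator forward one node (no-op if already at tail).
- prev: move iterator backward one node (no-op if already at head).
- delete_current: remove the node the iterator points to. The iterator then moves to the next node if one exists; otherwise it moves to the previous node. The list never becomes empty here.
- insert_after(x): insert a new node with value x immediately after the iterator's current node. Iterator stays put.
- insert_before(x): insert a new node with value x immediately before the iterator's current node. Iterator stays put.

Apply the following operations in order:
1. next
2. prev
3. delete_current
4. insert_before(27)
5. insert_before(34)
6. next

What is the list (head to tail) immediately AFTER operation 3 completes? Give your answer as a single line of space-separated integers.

Answer: 7 8 1 9

Derivation:
After 1 (next): list=[3, 7, 8, 1, 9] cursor@7
After 2 (prev): list=[3, 7, 8, 1, 9] cursor@3
After 3 (delete_current): list=[7, 8, 1, 9] cursor@7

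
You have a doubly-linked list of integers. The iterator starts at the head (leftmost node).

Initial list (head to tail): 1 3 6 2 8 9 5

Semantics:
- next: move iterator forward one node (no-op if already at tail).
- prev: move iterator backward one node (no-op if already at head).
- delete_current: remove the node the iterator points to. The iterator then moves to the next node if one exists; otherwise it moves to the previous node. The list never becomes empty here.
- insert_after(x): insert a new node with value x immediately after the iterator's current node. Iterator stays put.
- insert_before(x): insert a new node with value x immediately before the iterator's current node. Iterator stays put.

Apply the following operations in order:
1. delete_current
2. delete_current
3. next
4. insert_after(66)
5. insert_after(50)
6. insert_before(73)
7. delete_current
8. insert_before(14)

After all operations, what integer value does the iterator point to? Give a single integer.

Answer: 50

Derivation:
After 1 (delete_current): list=[3, 6, 2, 8, 9, 5] cursor@3
After 2 (delete_current): list=[6, 2, 8, 9, 5] cursor@6
After 3 (next): list=[6, 2, 8, 9, 5] cursor@2
After 4 (insert_after(66)): list=[6, 2, 66, 8, 9, 5] cursor@2
After 5 (insert_after(50)): list=[6, 2, 50, 66, 8, 9, 5] cursor@2
After 6 (insert_before(73)): list=[6, 73, 2, 50, 66, 8, 9, 5] cursor@2
After 7 (delete_current): list=[6, 73, 50, 66, 8, 9, 5] cursor@50
After 8 (insert_before(14)): list=[6, 73, 14, 50, 66, 8, 9, 5] cursor@50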